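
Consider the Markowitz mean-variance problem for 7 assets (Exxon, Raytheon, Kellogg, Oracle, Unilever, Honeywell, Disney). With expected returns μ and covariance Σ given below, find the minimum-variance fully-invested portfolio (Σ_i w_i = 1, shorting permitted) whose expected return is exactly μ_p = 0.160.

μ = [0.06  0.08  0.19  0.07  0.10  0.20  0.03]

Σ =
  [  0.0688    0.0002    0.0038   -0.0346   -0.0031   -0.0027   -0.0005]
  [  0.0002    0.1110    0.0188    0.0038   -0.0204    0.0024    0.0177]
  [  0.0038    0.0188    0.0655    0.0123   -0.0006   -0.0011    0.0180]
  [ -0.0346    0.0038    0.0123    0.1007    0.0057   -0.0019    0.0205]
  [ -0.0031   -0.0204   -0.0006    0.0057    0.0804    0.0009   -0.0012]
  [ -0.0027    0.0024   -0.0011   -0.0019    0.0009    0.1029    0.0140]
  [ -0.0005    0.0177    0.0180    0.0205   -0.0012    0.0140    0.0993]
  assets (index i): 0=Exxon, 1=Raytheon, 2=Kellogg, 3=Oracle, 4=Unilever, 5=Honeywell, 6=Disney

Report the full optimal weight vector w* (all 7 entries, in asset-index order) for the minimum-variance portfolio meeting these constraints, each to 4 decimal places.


0.1395  0.0587  0.3760  0.0973  0.1628  0.2790  -0.1133

p=Σ⁻¹μ = [1.3119  0.5448  2.7533  0.9057  1.3541  2.1023  -0.7545]
q=Σ⁻¹𝟙 = [22.8022  9.1086  8.0163  15.2520  14.5358  9.9729  2.7295]
a=μᵀp=1.242056  b=𝟙ᵀp=8.217599  c=𝟙ᵀq=82.417305  D=ac−b²=34.837927
λ₁=(c·0.160−b)/D = (82.417305·0.160−8.217599)/34.837927 = 0.142637
λ₂=(a−b·0.160)/D = (1.242056−8.217599·0.160)/34.837927 = -0.002089
w* = 0.142637·p + -0.002089·q:
  w_0 = 0.142637·1.3119 + -0.002089·22.8022 = 0.1395  (Exxon)
  w_1 = 0.142637·0.5448 + -0.002089·9.1086 = 0.0587  (Raytheon)
  w_2 = 0.142637·2.7533 + -0.002089·8.0163 = 0.3760  (Kellogg)
  w_3 = 0.142637·0.9057 + -0.002089·15.2520 = 0.0973  (Oracle)
  w_4 = 0.142637·1.3541 + -0.002089·14.5358 = 0.1628  (Unilever)
  w_5 = 0.142637·2.1023 + -0.002089·9.9729 = 0.2790  (Honeywell)
  w_6 = 0.142637·-0.7545 + -0.002089·2.7295 = -0.1133  (Disney)
Σw_i=1.0000  μᵀw=0.1600
σ²=wᵀΣw=λ₁·μ_p+λ₂ = 0.142637·0.160 + -0.002089 = 0.020733 ≈ 0.0207


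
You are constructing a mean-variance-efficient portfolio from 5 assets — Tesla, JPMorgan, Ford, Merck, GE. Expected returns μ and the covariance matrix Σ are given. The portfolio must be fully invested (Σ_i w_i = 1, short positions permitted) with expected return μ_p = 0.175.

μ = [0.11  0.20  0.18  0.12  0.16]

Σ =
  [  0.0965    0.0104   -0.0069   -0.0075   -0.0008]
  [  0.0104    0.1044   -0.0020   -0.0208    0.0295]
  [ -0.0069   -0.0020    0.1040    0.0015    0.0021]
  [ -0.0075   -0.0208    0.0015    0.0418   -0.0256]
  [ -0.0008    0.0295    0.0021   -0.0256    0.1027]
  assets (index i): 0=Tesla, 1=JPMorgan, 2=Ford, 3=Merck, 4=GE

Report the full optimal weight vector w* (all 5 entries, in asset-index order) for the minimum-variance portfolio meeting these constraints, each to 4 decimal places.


u=Σ⁻¹μ = [1.4735  2.2746  1.7456  5.5982  2.2758]
v=Σ⁻¹𝟙 = [13.1694  12.1500  9.7778  42.1884  16.6660]
a=μᵀu=1.967142  b=𝟙ᵀu=13.367815  c=𝟙ᵀv=93.951666  D=ac−b²=6.117754
λ₁=(c·0.175−b)/D = (93.951666·0.175−13.367815)/6.117754 = 0.502427
λ₂=(a−b·0.175)/D = (1.967142−13.367815·0.175)/6.117754 = -0.060844
w* = 0.502427·u + -0.060844·v:
  w_0 = 0.502427·1.4735 + -0.060844·13.1694 = -0.0609  (Tesla)
  w_1 = 0.502427·2.2746 + -0.060844·12.1500 = 0.4036  (JPMorgan)
  w_2 = 0.502427·1.7456 + -0.060844·9.7778 = 0.2821  (Ford)
  w_3 = 0.502427·5.5982 + -0.060844·42.1884 = 0.2458  (Merck)
  w_4 = 0.502427·2.2758 + -0.060844·16.6660 = 0.1294  (GE)
Σw_i=1.0000  μᵀw=0.1750
σ²=wᵀΣw=λ₁·μ_p+λ₂ = 0.502427·0.175 + -0.060844 = 0.027081 ≈ 0.0271

-0.0609  0.4036  0.2821  0.2458  0.1294


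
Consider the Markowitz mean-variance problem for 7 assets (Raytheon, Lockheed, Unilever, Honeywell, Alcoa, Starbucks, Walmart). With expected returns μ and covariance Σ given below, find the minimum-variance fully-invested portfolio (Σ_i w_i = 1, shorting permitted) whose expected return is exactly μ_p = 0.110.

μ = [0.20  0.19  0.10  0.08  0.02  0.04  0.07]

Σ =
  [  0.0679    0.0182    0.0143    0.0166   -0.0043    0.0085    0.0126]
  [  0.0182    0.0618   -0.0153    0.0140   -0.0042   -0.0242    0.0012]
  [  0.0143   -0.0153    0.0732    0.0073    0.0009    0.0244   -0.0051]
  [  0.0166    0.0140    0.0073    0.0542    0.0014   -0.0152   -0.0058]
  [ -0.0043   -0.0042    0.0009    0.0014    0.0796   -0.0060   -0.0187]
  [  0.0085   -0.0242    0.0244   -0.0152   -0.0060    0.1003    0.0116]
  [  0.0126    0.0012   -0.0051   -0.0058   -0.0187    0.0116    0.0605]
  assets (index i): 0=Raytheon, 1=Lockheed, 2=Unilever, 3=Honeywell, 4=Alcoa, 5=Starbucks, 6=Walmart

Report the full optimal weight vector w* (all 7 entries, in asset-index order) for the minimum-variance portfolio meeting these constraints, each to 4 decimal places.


0.0687  0.2914  0.1558  0.0913  0.1318  0.0966  0.1644

g=Σ⁻¹μ = [1.4439  3.2700  1.5951  0.2474  0.7784  0.6379  1.0679]
h=Σ⁻¹𝟙 = [-3.4114  22.9274  14.2723  17.3918  19.5673  13.4508  23.1242]
a=μᵀg=1.205216  b=𝟙ᵀg=9.040570  c=𝟙ᵀh=107.322383  D=ac−b²=47.614733
λ₁=(c·0.110−b)/D = (107.322383·0.110−9.040570)/47.614733 = 0.058068
λ₂=(a−b·0.110)/D = (1.205216−9.040570·0.110)/47.614733 = 0.004426
w* = 0.058068·g + 0.004426·h:
  w_0 = 0.058068·1.4439 + 0.004426·-3.4114 = 0.0687  (Raytheon)
  w_1 = 0.058068·3.2700 + 0.004426·22.9274 = 0.2914  (Lockheed)
  w_2 = 0.058068·1.5951 + 0.004426·14.2723 = 0.1558  (Unilever)
  w_3 = 0.058068·0.2474 + 0.004426·17.3918 = 0.0913  (Honeywell)
  w_4 = 0.058068·0.7784 + 0.004426·19.5673 = 0.1318  (Alcoa)
  w_5 = 0.058068·0.6379 + 0.004426·13.4508 = 0.0966  (Starbucks)
  w_6 = 0.058068·1.0679 + 0.004426·23.1242 = 0.1644  (Walmart)
Σw_i=1.0000  μᵀw=0.1100
σ²=wᵀΣw=λ₁·μ_p+λ₂ = 0.058068·0.110 + 0.004426 = 0.010814 ≈ 0.0108


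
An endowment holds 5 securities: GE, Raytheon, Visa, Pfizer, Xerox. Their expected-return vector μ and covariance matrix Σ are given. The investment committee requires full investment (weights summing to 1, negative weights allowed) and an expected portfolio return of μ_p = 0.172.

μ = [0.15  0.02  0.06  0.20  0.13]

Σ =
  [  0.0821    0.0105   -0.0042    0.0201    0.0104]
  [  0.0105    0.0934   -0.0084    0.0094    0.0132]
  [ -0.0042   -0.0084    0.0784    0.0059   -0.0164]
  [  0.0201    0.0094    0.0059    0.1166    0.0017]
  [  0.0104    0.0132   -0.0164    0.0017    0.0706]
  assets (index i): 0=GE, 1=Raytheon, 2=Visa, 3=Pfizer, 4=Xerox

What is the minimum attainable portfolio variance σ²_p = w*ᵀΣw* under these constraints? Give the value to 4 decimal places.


0.0396

x=Σ⁻¹μ = [1.3243  -0.2494  1.1030  1.4234  1.9148]
y=Σ⁻¹𝟙 = [8.7399  8.5801  16.8959  5.3033  15.0697]
a=μᵀx=0.793440  b=𝟙ᵀx=5.516078  c=𝟙ᵀy=54.588994  D=ac−b²=12.885970
λ₁=(c·0.172−b)/D = (54.588994·0.172−5.516078)/12.885970 = 0.300577
λ₂=(a−b·0.172)/D = (0.793440−5.516078·0.172)/12.885970 = -0.012054
w* = 0.300577·x + -0.012054·y:
  w_0 = 0.300577·1.3243 + -0.012054·8.7399 = 0.2927  (GE)
  w_1 = 0.300577·-0.2494 + -0.012054·8.5801 = -0.1784  (Raytheon)
  w_2 = 0.300577·1.1030 + -0.012054·16.8959 = 0.1279  (Visa)
  w_3 = 0.300577·1.4234 + -0.012054·5.3033 = 0.3639  (Pfizer)
  w_4 = 0.300577·1.9148 + -0.012054·15.0697 = 0.3939  (Xerox)
Σw_i=1.0000  μᵀw=0.1720
σ²=wᵀΣw=λ₁·μ_p+λ₂ = 0.300577·0.172 + -0.012054 = 0.039645 ≈ 0.0396


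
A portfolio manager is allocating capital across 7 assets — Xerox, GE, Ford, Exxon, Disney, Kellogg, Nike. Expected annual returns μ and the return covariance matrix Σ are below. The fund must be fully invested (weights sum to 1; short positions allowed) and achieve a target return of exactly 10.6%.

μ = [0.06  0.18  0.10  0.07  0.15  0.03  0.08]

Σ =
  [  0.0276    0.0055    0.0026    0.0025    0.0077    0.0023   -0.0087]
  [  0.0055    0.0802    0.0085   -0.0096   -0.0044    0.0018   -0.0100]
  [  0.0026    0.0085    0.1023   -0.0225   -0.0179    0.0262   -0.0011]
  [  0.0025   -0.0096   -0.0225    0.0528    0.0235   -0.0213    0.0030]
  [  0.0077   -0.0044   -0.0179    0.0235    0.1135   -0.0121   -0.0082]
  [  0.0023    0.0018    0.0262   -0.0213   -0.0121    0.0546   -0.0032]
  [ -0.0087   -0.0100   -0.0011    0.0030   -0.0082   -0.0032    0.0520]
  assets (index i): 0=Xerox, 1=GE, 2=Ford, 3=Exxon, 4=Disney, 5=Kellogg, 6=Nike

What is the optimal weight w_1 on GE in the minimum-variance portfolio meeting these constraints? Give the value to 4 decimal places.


0.2284

u=Σ⁻¹μ = [1.7027  2.5970  1.1336  1.8509  1.3941  1.0270  2.5230]
v=Σ⁻¹𝟙 = [34.4109  16.2283  8.7950  30.0569  7.2886  27.1730  29.3823]
a=μᵀu=1.254312  b=𝟙ᵀu=12.228310  c=𝟙ᵀv=153.335105  D=ac−b²=42.798486
λ₁=(c·0.106−b)/D = (153.335105·0.106−12.228310)/42.798486 = 0.094050
λ₂=(a−b·0.106)/D = (1.254312−12.228310·0.106)/42.798486 = -0.000979
w* = 0.094050·u + -0.000979·v:
  w_0 = 0.094050·1.7027 + -0.000979·34.4109 = 0.1265  (Xerox)
  w_1 = 0.094050·2.5970 + -0.000979·16.2283 = 0.2284  (GE)
  w_2 = 0.094050·1.1336 + -0.000979·8.7950 = 0.0980  (Ford)
  w_3 = 0.094050·1.8509 + -0.000979·30.0569 = 0.1447  (Exxon)
  w_4 = 0.094050·1.3941 + -0.000979·7.2886 = 0.1240  (Disney)
  w_5 = 0.094050·1.0270 + -0.000979·27.1730 = 0.0700  (Kellogg)
  w_6 = 0.094050·2.5230 + -0.000979·29.3823 = 0.2085  (Nike)
Σw_i=1.0000  μᵀw=0.1060
σ²=wᵀΣw=λ₁·μ_p+λ₂ = 0.094050·0.106 + -0.000979 = 0.008991 ≈ 0.0090


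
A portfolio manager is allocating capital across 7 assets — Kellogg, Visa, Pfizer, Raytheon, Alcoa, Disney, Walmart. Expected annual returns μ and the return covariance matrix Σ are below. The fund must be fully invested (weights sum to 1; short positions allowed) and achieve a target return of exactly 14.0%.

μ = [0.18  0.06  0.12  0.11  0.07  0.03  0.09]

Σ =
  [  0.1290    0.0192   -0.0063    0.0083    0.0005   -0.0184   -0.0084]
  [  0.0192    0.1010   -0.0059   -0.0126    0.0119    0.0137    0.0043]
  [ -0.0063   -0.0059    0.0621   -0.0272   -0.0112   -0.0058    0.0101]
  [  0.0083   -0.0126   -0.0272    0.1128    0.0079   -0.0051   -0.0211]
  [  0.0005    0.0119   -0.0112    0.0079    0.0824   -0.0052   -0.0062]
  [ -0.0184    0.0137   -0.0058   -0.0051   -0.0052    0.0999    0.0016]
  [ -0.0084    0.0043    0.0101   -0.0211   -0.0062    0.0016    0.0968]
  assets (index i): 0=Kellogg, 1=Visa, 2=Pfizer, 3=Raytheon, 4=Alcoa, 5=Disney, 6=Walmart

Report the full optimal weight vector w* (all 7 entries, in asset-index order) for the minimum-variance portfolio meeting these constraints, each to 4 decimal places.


g=Σ⁻¹μ = [1.5598  0.3981  3.0167  1.8112  1.1615  0.8420  1.1879]
h=Σ⁻¹𝟙 = [9.5292  7.7380  27.4219  17.5643  14.8132  13.7635  12.5025]
a=μᵀg=1.079373  b=𝟙ᵀg=9.977285  c=𝟙ᵀh=103.332560  D=ac−b²=11.988107
λ₁=(c·0.140−b)/D = (103.332560·0.140−9.977285)/11.988107 = 0.374477
λ₂=(a−b·0.140)/D = (1.079373−9.977285·0.140)/11.988107 = -0.026480
w* = 0.374477·g + -0.026480·h:
  w_0 = 0.374477·1.5598 + -0.026480·9.5292 = 0.3318  (Kellogg)
  w_1 = 0.374477·0.3981 + -0.026480·7.7380 = -0.0558  (Visa)
  w_2 = 0.374477·3.0167 + -0.026480·27.4219 = 0.4035  (Pfizer)
  w_3 = 0.374477·1.8112 + -0.026480·17.5643 = 0.2132  (Raytheon)
  w_4 = 0.374477·1.1615 + -0.026480·14.8132 = 0.0427  (Alcoa)
  w_5 = 0.374477·0.8420 + -0.026480·13.7635 = -0.0491  (Disney)
  w_6 = 0.374477·1.1879 + -0.026480·12.5025 = 0.1138  (Walmart)
Σw_i=1.0000  μᵀw=0.1400
σ²=wᵀΣw=λ₁·μ_p+λ₂ = 0.374477·0.140 + -0.026480 = 0.025947 ≈ 0.0259

0.3318  -0.0558  0.4035  0.2132  0.0427  -0.0491  0.1138


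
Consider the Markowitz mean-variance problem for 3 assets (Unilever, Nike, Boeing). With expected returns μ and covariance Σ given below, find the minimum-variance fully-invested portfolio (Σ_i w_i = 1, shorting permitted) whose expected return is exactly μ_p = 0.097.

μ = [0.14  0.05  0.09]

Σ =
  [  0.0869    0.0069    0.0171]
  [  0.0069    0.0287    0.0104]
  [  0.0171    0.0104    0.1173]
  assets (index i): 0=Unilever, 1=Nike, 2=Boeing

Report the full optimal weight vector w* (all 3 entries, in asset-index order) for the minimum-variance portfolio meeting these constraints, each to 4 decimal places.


u=Σ⁻¹μ = [1.4243  1.2367  0.4500]
v=Σ⁻¹𝟙 = [8.1281  31.2326  4.5711]
a=μᵀu=0.301735  b=𝟙ᵀu=3.110961  c=𝟙ᵀv=43.931813  D=ac−b²=3.577687
λ₁=(c·0.097−b)/D = (43.931813·0.097−3.110961)/3.577687 = 0.321556
λ₂=(a−b·0.097)/D = (0.301735−3.110961·0.097)/3.577687 = -0.000008
w* = 0.321556·u + -0.000008·v:
  w_0 = 0.321556·1.4243 + -0.000008·8.1281 = 0.4579  (Unilever)
  w_1 = 0.321556·1.2367 + -0.000008·31.2326 = 0.3974  (Nike)
  w_2 = 0.321556·0.4500 + -0.000008·4.5711 = 0.1447  (Boeing)
Σw_i=1.0000  μᵀw=0.0970
σ²=wᵀΣw=λ₁·μ_p+λ₂ = 0.321556·0.097 + -0.000008 = 0.031183 ≈ 0.0312

0.4579  0.3974  0.1447


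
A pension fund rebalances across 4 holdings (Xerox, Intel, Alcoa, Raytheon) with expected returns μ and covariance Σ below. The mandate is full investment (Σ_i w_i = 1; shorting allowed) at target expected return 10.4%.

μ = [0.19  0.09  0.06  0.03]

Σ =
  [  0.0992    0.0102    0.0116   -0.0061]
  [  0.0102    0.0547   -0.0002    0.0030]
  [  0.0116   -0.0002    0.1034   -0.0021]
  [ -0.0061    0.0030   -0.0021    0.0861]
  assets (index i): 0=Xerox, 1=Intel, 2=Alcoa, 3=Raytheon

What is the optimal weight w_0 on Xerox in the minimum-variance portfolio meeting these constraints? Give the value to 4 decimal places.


p=Σ⁻¹μ = [1.7631  1.2940  0.3939  0.4379]
q=Σ⁻¹𝟙 = [8.0913  16.1561  9.0353  11.8451]
a=μᵀp=0.488223  b=𝟙ᵀp=3.888862  c=𝟙ᵀq=45.127768  D=ac−b²=6.909191
λ₁=(c·0.104−b)/D = (45.127768·0.104−3.888862)/6.909191 = 0.116428
λ₂=(a−b·0.104)/D = (0.488223−3.888862·0.104)/6.909191 = 0.012126
w* = 0.116428·p + 0.012126·q:
  w_0 = 0.116428·1.7631 + 0.012126·8.0913 = 0.3034  (Xerox)
  w_1 = 0.116428·1.2940 + 0.012126·16.1561 = 0.3466  (Intel)
  w_2 = 0.116428·0.3939 + 0.012126·9.0353 = 0.1554  (Alcoa)
  w_3 = 0.116428·0.4379 + 0.012126·11.8451 = 0.1946  (Raytheon)
Σw_i=1.0000  μᵀw=0.1040
σ²=wᵀΣw=λ₁·μ_p+λ₂ = 0.116428·0.104 + 0.012126 = 0.024235 ≈ 0.0242

0.3034


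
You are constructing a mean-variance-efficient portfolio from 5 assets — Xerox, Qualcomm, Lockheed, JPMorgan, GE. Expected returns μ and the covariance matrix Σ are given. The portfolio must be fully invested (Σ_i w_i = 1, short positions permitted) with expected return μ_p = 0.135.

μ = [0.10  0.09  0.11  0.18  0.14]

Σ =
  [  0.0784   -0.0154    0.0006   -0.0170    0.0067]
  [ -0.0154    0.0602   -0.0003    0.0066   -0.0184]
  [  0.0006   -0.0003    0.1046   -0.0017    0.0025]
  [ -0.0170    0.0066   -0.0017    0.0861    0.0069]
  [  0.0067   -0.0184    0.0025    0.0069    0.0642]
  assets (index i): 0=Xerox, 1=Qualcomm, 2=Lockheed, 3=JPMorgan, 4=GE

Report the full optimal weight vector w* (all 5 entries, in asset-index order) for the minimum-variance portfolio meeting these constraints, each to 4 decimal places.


p=Σ⁻¹μ = [2.0162  2.5249  1.0238  2.1209  2.4261]
q=Σ⁻¹𝟙 = [18.7345  26.0874  9.2566  11.9374  19.4545]
a=μᵀp=1.262897  b=𝟙ᵀp=10.111905  c=𝟙ᵀq=85.470423  D=ac−b²=5.689738
λ₁=(c·0.135−b)/D = (85.470423·0.135−10.111905)/5.689738 = 0.250732
λ₂=(a−b·0.135)/D = (1.262897−10.111905·0.135)/5.689738 = -0.017964
w* = 0.250732·p + -0.017964·q:
  w_0 = 0.250732·2.0162 + -0.017964·18.7345 = 0.1690  (Xerox)
  w_1 = 0.250732·2.5249 + -0.017964·26.0874 = 0.1644  (Qualcomm)
  w_2 = 0.250732·1.0238 + -0.017964·9.2566 = 0.0904  (Lockheed)
  w_3 = 0.250732·2.1209 + -0.017964·11.9374 = 0.3173  (JPMorgan)
  w_4 = 0.250732·2.4261 + -0.017964·19.4545 = 0.2588  (GE)
Σw_i=1.0000  μᵀw=0.1350
σ²=wᵀΣw=λ₁·μ_p+λ₂ = 0.250732·0.135 + -0.017964 = 0.015885 ≈ 0.0159

0.1690  0.1644  0.0904  0.3173  0.2588


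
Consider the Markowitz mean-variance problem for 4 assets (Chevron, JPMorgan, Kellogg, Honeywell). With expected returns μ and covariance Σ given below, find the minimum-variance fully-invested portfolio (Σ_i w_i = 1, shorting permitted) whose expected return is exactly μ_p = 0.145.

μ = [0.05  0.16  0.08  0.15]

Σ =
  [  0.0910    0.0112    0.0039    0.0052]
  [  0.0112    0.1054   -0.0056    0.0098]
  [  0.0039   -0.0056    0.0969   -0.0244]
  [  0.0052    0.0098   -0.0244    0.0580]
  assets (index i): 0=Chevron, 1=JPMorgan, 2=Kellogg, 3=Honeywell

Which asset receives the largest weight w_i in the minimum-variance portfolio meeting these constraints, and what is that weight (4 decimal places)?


Honeywell (0.5710)

x=Σ⁻¹μ = [0.1428  1.3074  1.6641  3.0525]
y=Σ⁻¹𝟙 = [8.1357  7.4282  15.9535  21.9683]
a=μᵀx=0.807336  b=𝟙ᵀx=6.166828  c=𝟙ᵀy=53.485760  D=ac−b²=5.151222
λ₁=(c·0.145−b)/D = (53.485760·0.145−6.166828)/5.151222 = 0.308394
λ₂=(a−b·0.145)/D = (0.807336−6.166828·0.145)/5.151222 = -0.016861
w* = 0.308394·x + -0.016861·y:
  w_0 = 0.308394·0.1428 + -0.016861·8.1357 = -0.0931  (Chevron)
  w_1 = 0.308394·1.3074 + -0.016861·7.4282 = 0.2780  (JPMorgan)
  w_2 = 0.308394·1.6641 + -0.016861·15.9535 = 0.2442  (Kellogg)
  w_3 = 0.308394·3.0525 + -0.016861·21.9683 = 0.5710  (Honeywell)
Σw_i=1.0000  μᵀw=0.1450
σ²=wᵀΣw=λ₁·μ_p+λ₂ = 0.308394·0.145 + -0.016861 = 0.027856 ≈ 0.0279


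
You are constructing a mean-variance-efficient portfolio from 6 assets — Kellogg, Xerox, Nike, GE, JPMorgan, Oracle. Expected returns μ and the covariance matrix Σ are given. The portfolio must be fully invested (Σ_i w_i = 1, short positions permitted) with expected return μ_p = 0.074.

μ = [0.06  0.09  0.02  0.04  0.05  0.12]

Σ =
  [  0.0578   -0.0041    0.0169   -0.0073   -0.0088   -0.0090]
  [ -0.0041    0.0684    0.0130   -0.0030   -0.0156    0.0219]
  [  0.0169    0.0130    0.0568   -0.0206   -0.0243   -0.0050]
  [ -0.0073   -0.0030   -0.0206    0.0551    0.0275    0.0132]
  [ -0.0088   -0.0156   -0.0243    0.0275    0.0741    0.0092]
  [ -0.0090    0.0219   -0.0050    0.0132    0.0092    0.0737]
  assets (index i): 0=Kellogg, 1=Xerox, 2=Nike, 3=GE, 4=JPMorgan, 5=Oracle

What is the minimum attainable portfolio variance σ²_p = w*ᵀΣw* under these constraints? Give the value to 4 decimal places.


x=Σ⁻¹μ = [1.4175  1.1455  0.2830  0.3211  0.8951  1.3109]
y=Σ⁻¹𝟙 = [17.4161  13.5570  24.9434  19.5167  18.4153  7.5647]
a=μᵀx=0.408715  b=𝟙ᵀx=5.373167  c=𝟙ᵀy=101.413201  D=ac−b²=12.578146
λ₁=(c·0.074−b)/D = (101.413201·0.074−5.373167)/12.578146 = 0.169453
λ₂=(a−b·0.074)/D = (0.408715−5.373167·0.074)/12.578146 = 0.000883
w* = 0.169453·x + 0.000883·y:
  w_0 = 0.169453·1.4175 + 0.000883·17.4161 = 0.2556  (Kellogg)
  w_1 = 0.169453·1.1455 + 0.000883·13.5570 = 0.2061  (Xerox)
  w_2 = 0.169453·0.2830 + 0.000883·24.9434 = 0.0700  (Nike)
  w_3 = 0.169453·0.3211 + 0.000883·19.5167 = 0.0716  (GE)
  w_4 = 0.169453·0.8951 + 0.000883·18.4153 = 0.1679  (JPMorgan)
  w_5 = 0.169453·1.3109 + 0.000883·7.5647 = 0.2288  (Oracle)
Σw_i=1.0000  μᵀw=0.0740
σ²=wᵀΣw=λ₁·μ_p+λ₂ = 0.169453·0.074 + 0.000883 = 0.013422 ≈ 0.0134

0.0134


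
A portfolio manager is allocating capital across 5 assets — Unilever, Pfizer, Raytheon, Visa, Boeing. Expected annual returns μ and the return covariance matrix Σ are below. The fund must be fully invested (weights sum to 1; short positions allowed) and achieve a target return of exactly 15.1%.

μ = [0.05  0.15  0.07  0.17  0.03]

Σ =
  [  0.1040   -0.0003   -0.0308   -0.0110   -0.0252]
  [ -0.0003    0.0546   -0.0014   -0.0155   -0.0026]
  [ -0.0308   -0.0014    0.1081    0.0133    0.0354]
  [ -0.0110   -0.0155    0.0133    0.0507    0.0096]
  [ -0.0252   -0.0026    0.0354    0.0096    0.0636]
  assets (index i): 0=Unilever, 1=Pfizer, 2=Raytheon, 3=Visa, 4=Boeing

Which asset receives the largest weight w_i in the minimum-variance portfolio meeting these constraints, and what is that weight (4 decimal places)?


Visa (0.4867)

g=Σ⁻¹μ = [1.1483  4.1129  0.3933  4.7256  0.1626]
h=Σ⁻¹𝟙 = [18.3990  27.1040  6.0386  27.2662  16.6447]
a=μᵀg=1.510125  b=𝟙ᵀg=10.542846  c=𝟙ᵀh=95.452473  D=ac−b²=32.993544
λ₁=(c·0.151−b)/D = (95.452473·0.151−10.542846)/32.993544 = 0.117310
λ₂=(a−b·0.151)/D = (1.510125−10.542846·0.151)/32.993544 = -0.002481
w* = 0.117310·g + -0.002481·h:
  w_0 = 0.117310·1.1483 + -0.002481·18.3990 = 0.0891  (Unilever)
  w_1 = 0.117310·4.1129 + -0.002481·27.1040 = 0.4153  (Pfizer)
  w_2 = 0.117310·0.3933 + -0.002481·6.0386 = 0.0312  (Raytheon)
  w_3 = 0.117310·4.7256 + -0.002481·27.2662 = 0.4867  (Visa)
  w_4 = 0.117310·0.1626 + -0.002481·16.6447 = -0.0222  (Boeing)
Σw_i=1.0000  μᵀw=0.1510
σ²=wᵀΣw=λ₁·μ_p+λ₂ = 0.117310·0.151 + -0.002481 = 0.015233 ≈ 0.0152


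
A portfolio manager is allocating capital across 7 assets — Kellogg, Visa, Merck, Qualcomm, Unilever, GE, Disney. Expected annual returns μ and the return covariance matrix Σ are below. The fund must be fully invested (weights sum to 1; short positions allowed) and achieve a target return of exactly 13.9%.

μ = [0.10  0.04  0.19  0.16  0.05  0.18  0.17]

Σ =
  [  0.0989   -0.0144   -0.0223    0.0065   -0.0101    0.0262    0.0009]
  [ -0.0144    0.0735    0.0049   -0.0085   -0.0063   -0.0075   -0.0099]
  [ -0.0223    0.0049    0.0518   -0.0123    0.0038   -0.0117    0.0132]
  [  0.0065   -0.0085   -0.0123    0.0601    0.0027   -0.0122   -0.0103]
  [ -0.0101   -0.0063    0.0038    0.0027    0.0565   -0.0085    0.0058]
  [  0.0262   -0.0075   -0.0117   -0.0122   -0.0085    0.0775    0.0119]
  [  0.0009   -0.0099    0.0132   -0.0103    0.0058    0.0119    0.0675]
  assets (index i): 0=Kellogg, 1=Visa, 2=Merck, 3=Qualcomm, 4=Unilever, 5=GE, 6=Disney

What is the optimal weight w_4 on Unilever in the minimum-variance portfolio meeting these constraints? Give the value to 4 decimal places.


0.1050

p=Σ⁻¹μ = [1.3527  1.6750  5.5123  4.8304  1.0601  3.4750  1.7015]
q=Σ⁻¹𝟙 = [15.3169  23.3475  30.7975  29.5852  21.4055  19.9231  11.1751]
a=μᵀp=2.990229  b=𝟙ᵀp=19.606941  c=𝟙ᵀq=151.550728  D=ac−b²=68.739197
λ₁=(c·0.139−b)/D = (151.550728·0.139−19.606941)/68.739197 = 0.021219
λ₂=(a−b·0.139)/D = (2.990229−19.606941·0.139)/68.739197 = 0.003853
w* = 0.021219·p + 0.003853·q:
  w_0 = 0.021219·1.3527 + 0.003853·15.3169 = 0.0877  (Kellogg)
  w_1 = 0.021219·1.6750 + 0.003853·23.3475 = 0.1255  (Visa)
  w_2 = 0.021219·5.5123 + 0.003853·30.7975 = 0.2356  (Merck)
  w_3 = 0.021219·4.8304 + 0.003853·29.5852 = 0.2165  (Qualcomm)
  w_4 = 0.021219·1.0601 + 0.003853·21.4055 = 0.1050  (Unilever)
  w_5 = 0.021219·3.4750 + 0.003853·19.9231 = 0.1505  (GE)
  w_6 = 0.021219·1.7015 + 0.003853·11.1751 = 0.0792  (Disney)
Σw_i=1.0000  μᵀw=0.1390
σ²=wᵀΣw=λ₁·μ_p+λ₂ = 0.021219·0.139 + 0.003853 = 0.006803 ≈ 0.0068


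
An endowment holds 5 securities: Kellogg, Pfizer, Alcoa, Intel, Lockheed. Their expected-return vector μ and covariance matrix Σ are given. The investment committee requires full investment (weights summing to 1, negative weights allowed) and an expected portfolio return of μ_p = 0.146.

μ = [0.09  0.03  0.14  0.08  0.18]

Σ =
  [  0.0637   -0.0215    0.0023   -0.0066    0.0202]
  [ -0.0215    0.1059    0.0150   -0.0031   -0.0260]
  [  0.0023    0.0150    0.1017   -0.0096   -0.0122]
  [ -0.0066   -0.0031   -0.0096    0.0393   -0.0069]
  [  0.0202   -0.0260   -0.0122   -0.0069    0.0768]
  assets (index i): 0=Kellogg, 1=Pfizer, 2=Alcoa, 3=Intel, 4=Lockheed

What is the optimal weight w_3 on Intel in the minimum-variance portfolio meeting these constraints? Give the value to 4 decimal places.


0.2613

x=Σ⁻¹μ = [1.0947  1.0772  1.8648  3.2888  3.0122]
y=Σ⁻¹𝟙 = [18.7464  17.2430  12.6054  36.4040  19.2007]
a=μᵀx=1.197206  b=𝟙ᵀx=10.337661  c=𝟙ᵀy=104.199458  D=ac−b²=17.880932
λ₁=(c·0.146−b)/D = (104.199458·0.146−10.337661)/17.880932 = 0.272663
λ₂=(a−b·0.146)/D = (1.197206−10.337661·0.146)/17.880932 = -0.017454
w* = 0.272663·x + -0.017454·y:
  w_0 = 0.272663·1.0947 + -0.017454·18.7464 = -0.0287  (Kellogg)
  w_1 = 0.272663·1.0772 + -0.017454·17.2430 = -0.0072  (Pfizer)
  w_2 = 0.272663·1.8648 + -0.017454·12.6054 = 0.2884  (Alcoa)
  w_3 = 0.272663·3.2888 + -0.017454·36.4040 = 0.2613  (Intel)
  w_4 = 0.272663·3.0122 + -0.017454·19.2007 = 0.4862  (Lockheed)
Σw_i=1.0000  μᵀw=0.1460
σ²=wᵀΣw=λ₁·μ_p+λ₂ = 0.272663·0.146 + -0.017454 = 0.022355 ≈ 0.0224


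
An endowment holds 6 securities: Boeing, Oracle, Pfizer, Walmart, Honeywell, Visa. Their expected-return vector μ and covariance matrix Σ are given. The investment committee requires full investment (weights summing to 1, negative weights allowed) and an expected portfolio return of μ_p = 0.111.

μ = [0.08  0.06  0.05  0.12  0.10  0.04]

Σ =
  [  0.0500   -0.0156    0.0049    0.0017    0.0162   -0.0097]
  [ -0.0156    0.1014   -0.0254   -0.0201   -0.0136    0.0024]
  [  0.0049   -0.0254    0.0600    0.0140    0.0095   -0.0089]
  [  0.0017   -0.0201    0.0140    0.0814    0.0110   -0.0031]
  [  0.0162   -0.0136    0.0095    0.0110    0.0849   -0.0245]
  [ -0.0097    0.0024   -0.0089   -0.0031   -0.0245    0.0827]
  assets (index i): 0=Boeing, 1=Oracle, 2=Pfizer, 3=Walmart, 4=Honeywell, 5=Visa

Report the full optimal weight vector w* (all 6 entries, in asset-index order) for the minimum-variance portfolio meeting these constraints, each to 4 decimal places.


g=Σ⁻¹μ = [1.7963  1.5384  0.9721  1.5439  1.1013  1.1385]
h=Σ⁻¹𝟙 = [24.4923  22.9907  22.5472  12.6583  12.6712  20.9523]
a=μᵀg=0.625542  b=𝟙ᵀg=8.090398  c=𝟙ᵀh=116.312052  D=ac−b²=7.303579
λ₁=(c·0.111−b)/D = (116.312052·0.111−8.090398)/7.303579 = 0.659983
λ₂=(a−b·0.111)/D = (0.625542−8.090398·0.111)/7.303579 = -0.037309
w* = 0.659983·g + -0.037309·h:
  w_0 = 0.659983·1.7963 + -0.037309·24.4923 = 0.2717  (Boeing)
  w_1 = 0.659983·1.5384 + -0.037309·22.9907 = 0.1575  (Oracle)
  w_2 = 0.659983·0.9721 + -0.037309·22.5472 = -0.1996  (Pfizer)
  w_3 = 0.659983·1.5439 + -0.037309·12.6583 = 0.5467  (Walmart)
  w_4 = 0.659983·1.1013 + -0.037309·12.6712 = 0.2541  (Honeywell)
  w_5 = 0.659983·1.1385 + -0.037309·20.9523 = -0.0304  (Visa)
Σw_i=1.0000  μᵀw=0.1110
σ²=wᵀΣw=λ₁·μ_p+λ₂ = 0.659983·0.111 + -0.037309 = 0.035949 ≈ 0.0359

0.2717  0.1575  -0.1996  0.5467  0.2541  -0.0304


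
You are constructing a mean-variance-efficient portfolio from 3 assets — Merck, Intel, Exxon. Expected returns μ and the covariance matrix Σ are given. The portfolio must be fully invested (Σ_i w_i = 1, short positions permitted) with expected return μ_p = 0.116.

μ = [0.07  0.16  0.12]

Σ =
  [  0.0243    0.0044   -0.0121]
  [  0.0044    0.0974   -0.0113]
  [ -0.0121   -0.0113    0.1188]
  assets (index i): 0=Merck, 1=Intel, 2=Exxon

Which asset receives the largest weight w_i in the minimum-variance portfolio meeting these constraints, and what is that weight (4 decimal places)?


Merck (0.3727)

u=Σ⁻¹μ = [3.3296  1.6672  1.5078]
v=Σ⁻¹𝟙 = [46.3853  9.8044  14.0745]
a=μᵀu=0.680764  b=𝟙ᵀu=6.504611  c=𝟙ᵀv=70.264165  D=ac−b²=5.523331
λ₁=(c·0.116−b)/D = (70.264165·0.116−6.504611)/5.523331 = 0.298014
λ₂=(a−b·0.116)/D = (0.680764−6.504611·0.116)/5.523331 = -0.013356
w* = 0.298014·u + -0.013356·v:
  w_0 = 0.298014·3.3296 + -0.013356·46.3853 = 0.3727  (Merck)
  w_1 = 0.298014·1.6672 + -0.013356·9.8044 = 0.3659  (Intel)
  w_2 = 0.298014·1.5078 + -0.013356·14.0745 = 0.2614  (Exxon)
Σw_i=1.0000  μᵀw=0.1160
σ²=wᵀΣw=λ₁·μ_p+λ₂ = 0.298014·0.116 + -0.013356 = 0.021213 ≈ 0.0212


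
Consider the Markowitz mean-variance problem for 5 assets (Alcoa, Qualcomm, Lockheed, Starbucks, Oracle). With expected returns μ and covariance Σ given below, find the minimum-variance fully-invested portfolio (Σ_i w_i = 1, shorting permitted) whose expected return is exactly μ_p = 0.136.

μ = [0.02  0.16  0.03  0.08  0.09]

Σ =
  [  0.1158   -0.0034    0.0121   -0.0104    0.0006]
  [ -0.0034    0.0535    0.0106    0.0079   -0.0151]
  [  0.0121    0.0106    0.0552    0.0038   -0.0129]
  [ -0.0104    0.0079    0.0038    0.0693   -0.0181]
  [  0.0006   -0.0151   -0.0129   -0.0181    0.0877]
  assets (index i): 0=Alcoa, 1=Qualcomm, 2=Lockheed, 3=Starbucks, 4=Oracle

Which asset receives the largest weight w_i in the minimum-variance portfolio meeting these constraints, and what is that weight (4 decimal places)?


Qualcomm (0.6236)

u=Σ⁻¹μ = [0.3597  3.3181  0.1793  1.3147  1.8928]
v=Σ⁻¹𝟙 = [9.0469  19.2711  16.0354  18.1337  20.7599]
a=μᵀu=0.818986  b=𝟙ᵀu=7.064456  c=𝟙ᵀv=83.246919  D=ac−b²=18.271506
λ₁=(c·0.136−b)/D = (83.246919·0.136−7.064456)/18.271506 = 0.232993
λ₂=(a−b·0.136)/D = (0.818986−7.064456·0.136)/18.271506 = -0.007760
w* = 0.232993·u + -0.007760·v:
  w_0 = 0.232993·0.3597 + -0.007760·9.0469 = 0.0136  (Alcoa)
  w_1 = 0.232993·3.3181 + -0.007760·19.2711 = 0.6236  (Qualcomm)
  w_2 = 0.232993·0.1793 + -0.007760·16.0354 = -0.0827  (Lockheed)
  w_3 = 0.232993·1.3147 + -0.007760·18.1337 = 0.1656  (Starbucks)
  w_4 = 0.232993·1.8928 + -0.007760·20.7599 = 0.2799  (Oracle)
Σw_i=1.0000  μᵀw=0.1360
σ²=wᵀΣw=λ₁·μ_p+λ₂ = 0.232993·0.136 + -0.007760 = 0.023927 ≈ 0.0239


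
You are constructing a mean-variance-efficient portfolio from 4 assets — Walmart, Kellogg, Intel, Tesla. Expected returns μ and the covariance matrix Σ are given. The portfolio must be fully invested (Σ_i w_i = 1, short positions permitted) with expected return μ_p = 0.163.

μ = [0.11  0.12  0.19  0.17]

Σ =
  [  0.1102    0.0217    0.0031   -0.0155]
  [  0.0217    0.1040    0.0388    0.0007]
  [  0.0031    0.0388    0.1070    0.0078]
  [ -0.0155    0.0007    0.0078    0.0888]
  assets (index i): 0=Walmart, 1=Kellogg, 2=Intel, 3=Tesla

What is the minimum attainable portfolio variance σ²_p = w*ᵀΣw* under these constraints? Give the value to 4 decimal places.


p=Σ⁻¹μ = [1.1676  0.3481  1.4708  1.9863]
q=Σ⁻¹𝟙 = [9.6140  5.1800  6.2889  12.3461]
a=μᵀp=0.787343  b=𝟙ᵀp=4.972879  c=𝟙ᵀq=33.429078  D=ac−b²=1.590620
λ₁=(c·0.163−b)/D = (33.429078·0.163−4.972879)/1.590620 = 0.299293
λ₂=(a−b·0.163)/D = (0.787343−4.972879·0.163)/1.590620 = -0.014608
w* = 0.299293·p + -0.014608·q:
  w_0 = 0.299293·1.1676 + -0.014608·9.6140 = 0.2090  (Walmart)
  w_1 = 0.299293·0.3481 + -0.014608·5.1800 = 0.0285  (Kellogg)
  w_2 = 0.299293·1.4708 + -0.014608·6.2889 = 0.3483  (Intel)
  w_3 = 0.299293·1.9863 + -0.014608·12.3461 = 0.4141  (Tesla)
Σw_i=1.0000  μᵀw=0.1630
σ²=wᵀΣw=λ₁·μ_p+λ₂ = 0.299293·0.163 + -0.014608 = 0.034176 ≈ 0.0342

0.0342


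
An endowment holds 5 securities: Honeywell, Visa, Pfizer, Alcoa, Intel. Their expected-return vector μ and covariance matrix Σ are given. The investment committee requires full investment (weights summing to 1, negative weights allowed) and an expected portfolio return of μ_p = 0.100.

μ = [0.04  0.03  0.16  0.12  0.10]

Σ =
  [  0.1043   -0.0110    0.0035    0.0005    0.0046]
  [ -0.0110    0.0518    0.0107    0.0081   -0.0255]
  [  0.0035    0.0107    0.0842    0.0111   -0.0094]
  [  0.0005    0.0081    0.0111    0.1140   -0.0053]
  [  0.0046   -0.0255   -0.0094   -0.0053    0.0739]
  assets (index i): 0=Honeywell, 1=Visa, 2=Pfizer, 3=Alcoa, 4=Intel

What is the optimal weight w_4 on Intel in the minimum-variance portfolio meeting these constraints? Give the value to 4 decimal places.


0.3206

p=Σ⁻¹μ = [0.3468  1.1260  1.8515  0.8847  2.0191]
q=Σ⁻¹𝟙 = [11.4142  31.1666  9.3682  6.7693  25.2528]
a=μᵀp=0.651965  b=𝟙ᵀp=6.228074  c=𝟙ᵀq=83.971079  D=ac−b²=15.957334
λ₁=(c·0.100−b)/D = (83.971079·0.100−6.228074)/15.957334 = 0.135927
λ₂=(a−b·0.100)/D = (0.651965−6.228074·0.100)/15.957334 = 0.001827
w* = 0.135927·p + 0.001827·q:
  w_0 = 0.135927·0.3468 + 0.001827·11.4142 = 0.0680  (Honeywell)
  w_1 = 0.135927·1.1260 + 0.001827·31.1666 = 0.2100  (Visa)
  w_2 = 0.135927·1.8515 + 0.001827·9.3682 = 0.2688  (Pfizer)
  w_3 = 0.135927·0.8847 + 0.001827·6.7693 = 0.1326  (Alcoa)
  w_4 = 0.135927·2.0191 + 0.001827·25.2528 = 0.3206  (Intel)
Σw_i=1.0000  μᵀw=0.1000
σ²=wᵀΣw=λ₁·μ_p+λ₂ = 0.135927·0.100 + 0.001827 = 0.015420 ≈ 0.0154


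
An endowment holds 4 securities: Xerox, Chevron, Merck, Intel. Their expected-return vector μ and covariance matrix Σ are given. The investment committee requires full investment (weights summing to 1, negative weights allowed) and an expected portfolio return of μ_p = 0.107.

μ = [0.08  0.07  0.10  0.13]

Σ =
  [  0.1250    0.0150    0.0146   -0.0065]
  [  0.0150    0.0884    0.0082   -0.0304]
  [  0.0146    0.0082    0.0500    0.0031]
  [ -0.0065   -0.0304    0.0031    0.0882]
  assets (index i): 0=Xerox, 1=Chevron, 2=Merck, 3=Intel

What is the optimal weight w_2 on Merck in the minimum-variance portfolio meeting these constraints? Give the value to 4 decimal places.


0.3308

p=Σ⁻¹μ = [0.4080  1.2204  1.5648  1.8696]
q=Σ⁻¹𝟙 = [5.3359  14.5937  15.0421  16.2324]
a=μᵀp=0.517603  b=𝟙ᵀp=5.062862  c=𝟙ᵀq=51.204179  D=ac−b²=0.870841
λ₁=(c·0.107−b)/D = (51.204179·0.107−5.062862)/0.870841 = 0.477682
λ₂=(a−b·0.107)/D = (0.517603−5.062862·0.107)/0.870841 = -0.027702
w* = 0.477682·p + -0.027702·q:
  w_0 = 0.477682·0.4080 + -0.027702·5.3359 = 0.0471  (Xerox)
  w_1 = 0.477682·1.2204 + -0.027702·14.5937 = 0.1787  (Chevron)
  w_2 = 0.477682·1.5648 + -0.027702·15.0421 = 0.3308  (Merck)
  w_3 = 0.477682·1.8696 + -0.027702·16.2324 = 0.4434  (Intel)
Σw_i=1.0000  μᵀw=0.1070
σ²=wᵀΣw=λ₁·μ_p+λ₂ = 0.477682·0.107 + -0.027702 = 0.023410 ≈ 0.0234


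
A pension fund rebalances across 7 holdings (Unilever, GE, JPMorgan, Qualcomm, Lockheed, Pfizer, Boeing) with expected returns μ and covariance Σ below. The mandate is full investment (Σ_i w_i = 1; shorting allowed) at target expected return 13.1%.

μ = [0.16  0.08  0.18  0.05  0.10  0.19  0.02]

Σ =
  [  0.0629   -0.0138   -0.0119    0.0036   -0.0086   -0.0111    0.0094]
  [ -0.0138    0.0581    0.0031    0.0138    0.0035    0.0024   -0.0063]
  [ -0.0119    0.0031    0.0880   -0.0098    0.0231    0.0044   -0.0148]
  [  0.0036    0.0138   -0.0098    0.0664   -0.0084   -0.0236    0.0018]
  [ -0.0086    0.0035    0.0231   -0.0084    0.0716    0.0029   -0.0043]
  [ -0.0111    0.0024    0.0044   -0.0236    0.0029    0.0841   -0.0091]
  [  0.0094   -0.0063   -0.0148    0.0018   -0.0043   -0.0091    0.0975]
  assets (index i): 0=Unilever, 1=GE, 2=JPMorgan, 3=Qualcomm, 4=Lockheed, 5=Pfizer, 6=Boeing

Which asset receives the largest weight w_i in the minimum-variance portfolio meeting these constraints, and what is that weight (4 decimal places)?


Unilever (0.2473)

u=Σ⁻¹μ = [3.8575  1.6079  2.3561  1.7979  1.1417  3.1297  0.6040]
v=Σ⁻¹𝟙 = [24.6811  17.0686  13.9552  21.0359  14.0171  20.7863  13.2680]
a=μᵀu=1.980698  b=𝟙ᵀu=14.494652  c=𝟙ᵀv=124.812112  D=ac−b²=37.120205
λ₁=(c·0.131−b)/D = (124.812112·0.131−14.494652)/37.120205 = 0.049993
λ₂=(a−b·0.131)/D = (1.980698−14.494652·0.131)/37.120205 = 0.002206
w* = 0.049993·u + 0.002206·v:
  w_0 = 0.049993·3.8575 + 0.002206·24.6811 = 0.2473  (Unilever)
  w_1 = 0.049993·1.6079 + 0.002206·17.0686 = 0.1180  (GE)
  w_2 = 0.049993·2.3561 + 0.002206·13.9552 = 0.1486  (JPMorgan)
  w_3 = 0.049993·1.7979 + 0.002206·21.0359 = 0.1363  (Qualcomm)
  w_4 = 0.049993·1.1417 + 0.002206·14.0171 = 0.0880  (Lockheed)
  w_5 = 0.049993·3.1297 + 0.002206·20.7863 = 0.2023  (Pfizer)
  w_6 = 0.049993·0.6040 + 0.002206·13.2680 = 0.0595  (Boeing)
Σw_i=1.0000  μᵀw=0.1310
σ²=wᵀΣw=λ₁·μ_p+λ₂ = 0.049993·0.131 + 0.002206 = 0.008755 ≈ 0.0088


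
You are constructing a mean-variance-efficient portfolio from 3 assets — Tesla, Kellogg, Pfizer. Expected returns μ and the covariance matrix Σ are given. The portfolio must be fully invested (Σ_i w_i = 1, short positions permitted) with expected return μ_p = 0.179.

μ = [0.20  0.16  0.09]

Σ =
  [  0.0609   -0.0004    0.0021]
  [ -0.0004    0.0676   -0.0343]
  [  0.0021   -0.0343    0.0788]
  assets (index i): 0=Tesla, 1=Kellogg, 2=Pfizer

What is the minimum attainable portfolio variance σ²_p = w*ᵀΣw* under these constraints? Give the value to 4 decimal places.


0.0280

g=Σ⁻¹μ = [3.2160  3.7502  2.6888]
h=Σ⁻¹𝟙 = [15.7685  27.0965  24.0647]
a=μᵀg=1.485219  b=𝟙ᵀg=9.654972  c=𝟙ᵀh=66.929750  D=ac−b²=6.186832
λ₁=(c·0.179−b)/D = (66.929750·0.179−9.654972)/6.186832 = 0.375871
λ₂=(a−b·0.179)/D = (1.485219−9.654972·0.179)/6.186832 = -0.039280
w* = 0.375871·g + -0.039280·h:
  w_0 = 0.375871·3.2160 + -0.039280·15.7685 = 0.5894  (Tesla)
  w_1 = 0.375871·3.7502 + -0.039280·27.0965 = 0.3452  (Kellogg)
  w_2 = 0.375871·2.6888 + -0.039280·24.0647 = 0.0654  (Pfizer)
Σw_i=1.0000  μᵀw=0.1790
σ²=wᵀΣw=λ₁·μ_p+λ₂ = 0.375871·0.179 + -0.039280 = 0.028001 ≈ 0.0280


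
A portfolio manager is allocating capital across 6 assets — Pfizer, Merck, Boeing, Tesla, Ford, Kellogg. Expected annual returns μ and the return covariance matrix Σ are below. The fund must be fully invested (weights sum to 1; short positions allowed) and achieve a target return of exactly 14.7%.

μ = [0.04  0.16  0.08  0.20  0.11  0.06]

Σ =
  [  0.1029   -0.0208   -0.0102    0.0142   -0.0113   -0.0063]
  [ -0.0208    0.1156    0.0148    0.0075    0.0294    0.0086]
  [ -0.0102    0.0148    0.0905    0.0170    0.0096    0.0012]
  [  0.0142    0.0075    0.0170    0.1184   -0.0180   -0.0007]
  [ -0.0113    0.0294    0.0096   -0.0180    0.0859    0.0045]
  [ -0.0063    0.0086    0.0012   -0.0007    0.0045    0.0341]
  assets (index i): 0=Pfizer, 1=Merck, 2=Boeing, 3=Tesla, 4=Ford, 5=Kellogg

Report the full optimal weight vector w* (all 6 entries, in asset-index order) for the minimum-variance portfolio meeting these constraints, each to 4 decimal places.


0.0322  0.1982  0.0016  0.3962  0.2465  0.1253

g=Σ⁻¹μ = [0.5990  0.8973  0.3241  1.7202  1.2981  1.4965]
h=Σ⁻¹𝟙 = [13.5226  4.5642  8.9681  7.0631  10.8128  29.0752]
a=μᵀg=0.770070  b=𝟙ᵀg=6.335174  c=𝟙ᵀh=74.006048  D=ac−b²=16.855395
λ₁=(c·0.147−b)/D = (74.006048·0.147−6.335174)/16.855395 = 0.269570
λ₂=(a−b·0.147)/D = (0.770070−6.335174·0.147)/16.855395 = -0.009564
w* = 0.269570·g + -0.009564·h:
  w_0 = 0.269570·0.5990 + -0.009564·13.5226 = 0.0322  (Pfizer)
  w_1 = 0.269570·0.8973 + -0.009564·4.5642 = 0.1982  (Merck)
  w_2 = 0.269570·0.3241 + -0.009564·8.9681 = 0.0016  (Boeing)
  w_3 = 0.269570·1.7202 + -0.009564·7.0631 = 0.3962  (Tesla)
  w_4 = 0.269570·1.2981 + -0.009564·10.8128 = 0.2465  (Ford)
  w_5 = 0.269570·1.4965 + -0.009564·29.0752 = 0.1253  (Kellogg)
Σw_i=1.0000  μᵀw=0.1470
σ²=wᵀΣw=λ₁·μ_p+λ₂ = 0.269570·0.147 + -0.009564 = 0.030063 ≈ 0.0301


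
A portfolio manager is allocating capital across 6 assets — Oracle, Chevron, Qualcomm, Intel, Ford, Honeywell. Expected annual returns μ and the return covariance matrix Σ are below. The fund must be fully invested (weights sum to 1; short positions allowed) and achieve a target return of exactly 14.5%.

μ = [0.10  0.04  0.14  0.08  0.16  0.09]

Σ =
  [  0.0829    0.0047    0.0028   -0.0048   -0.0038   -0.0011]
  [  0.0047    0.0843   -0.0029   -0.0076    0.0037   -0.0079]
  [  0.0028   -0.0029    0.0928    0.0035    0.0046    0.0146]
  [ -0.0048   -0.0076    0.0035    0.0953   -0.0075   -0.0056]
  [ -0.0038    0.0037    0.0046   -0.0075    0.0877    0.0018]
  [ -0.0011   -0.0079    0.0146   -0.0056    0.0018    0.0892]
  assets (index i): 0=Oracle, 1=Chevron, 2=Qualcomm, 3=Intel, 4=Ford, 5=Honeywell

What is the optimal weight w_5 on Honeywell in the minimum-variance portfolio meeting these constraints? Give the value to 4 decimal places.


u=Σ⁻¹μ = [1.2961  0.5463  1.2096  1.1043  1.8699  0.9070]
v=Σ⁻¹𝟙 = [12.5324  13.2429  7.8458  13.5251  11.8885  11.8632]
a=μᵀu=0.789961  b=𝟙ᵀu=6.933208  c=𝟙ᵀv=70.897744  D=ac−b²=7.937086
λ₁=(c·0.145−b)/D = (70.897744·0.145−6.933208)/7.937086 = 0.421687
λ₂=(a−b·0.145)/D = (0.789961−6.933208·0.145)/7.937086 = -0.027133
w* = 0.421687·u + -0.027133·v:
  w_0 = 0.421687·1.2961 + -0.027133·12.5324 = 0.2065  (Oracle)
  w_1 = 0.421687·0.5463 + -0.027133·13.2429 = -0.1289  (Chevron)
  w_2 = 0.421687·1.2096 + -0.027133·7.8458 = 0.2972  (Qualcomm)
  w_3 = 0.421687·1.1043 + -0.027133·13.5251 = 0.0987  (Intel)
  w_4 = 0.421687·1.8699 + -0.027133·11.8885 = 0.4659  (Ford)
  w_5 = 0.421687·0.9070 + -0.027133·11.8632 = 0.0606  (Honeywell)
Σw_i=1.0000  μᵀw=0.1450
σ²=wᵀΣw=λ₁·μ_p+λ₂ = 0.421687·0.145 + -0.027133 = 0.034012 ≈ 0.0340

0.0606
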